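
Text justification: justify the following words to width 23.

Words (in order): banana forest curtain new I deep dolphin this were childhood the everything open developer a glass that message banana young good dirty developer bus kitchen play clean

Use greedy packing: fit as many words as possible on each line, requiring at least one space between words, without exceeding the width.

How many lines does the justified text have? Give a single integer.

Answer: 8

Derivation:
Line 1: ['banana', 'forest', 'curtain'] (min_width=21, slack=2)
Line 2: ['new', 'I', 'deep', 'dolphin', 'this'] (min_width=23, slack=0)
Line 3: ['were', 'childhood', 'the'] (min_width=18, slack=5)
Line 4: ['everything', 'open'] (min_width=15, slack=8)
Line 5: ['developer', 'a', 'glass', 'that'] (min_width=22, slack=1)
Line 6: ['message', 'banana', 'young'] (min_width=20, slack=3)
Line 7: ['good', 'dirty', 'developer'] (min_width=20, slack=3)
Line 8: ['bus', 'kitchen', 'play', 'clean'] (min_width=22, slack=1)
Total lines: 8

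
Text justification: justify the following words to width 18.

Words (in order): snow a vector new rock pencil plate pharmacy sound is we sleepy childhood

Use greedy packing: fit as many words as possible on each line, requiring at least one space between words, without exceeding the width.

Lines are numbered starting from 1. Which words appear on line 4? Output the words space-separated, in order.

Answer: we sleepy

Derivation:
Line 1: ['snow', 'a', 'vector', 'new'] (min_width=17, slack=1)
Line 2: ['rock', 'pencil', 'plate'] (min_width=17, slack=1)
Line 3: ['pharmacy', 'sound', 'is'] (min_width=17, slack=1)
Line 4: ['we', 'sleepy'] (min_width=9, slack=9)
Line 5: ['childhood'] (min_width=9, slack=9)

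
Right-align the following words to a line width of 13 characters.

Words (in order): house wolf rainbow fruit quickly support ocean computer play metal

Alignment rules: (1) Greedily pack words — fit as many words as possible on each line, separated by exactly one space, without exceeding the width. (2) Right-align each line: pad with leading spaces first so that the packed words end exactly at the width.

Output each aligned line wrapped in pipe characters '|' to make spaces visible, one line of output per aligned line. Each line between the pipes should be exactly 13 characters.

Line 1: ['house', 'wolf'] (min_width=10, slack=3)
Line 2: ['rainbow', 'fruit'] (min_width=13, slack=0)
Line 3: ['quickly'] (min_width=7, slack=6)
Line 4: ['support', 'ocean'] (min_width=13, slack=0)
Line 5: ['computer', 'play'] (min_width=13, slack=0)
Line 6: ['metal'] (min_width=5, slack=8)

Answer: |   house wolf|
|rainbow fruit|
|      quickly|
|support ocean|
|computer play|
|        metal|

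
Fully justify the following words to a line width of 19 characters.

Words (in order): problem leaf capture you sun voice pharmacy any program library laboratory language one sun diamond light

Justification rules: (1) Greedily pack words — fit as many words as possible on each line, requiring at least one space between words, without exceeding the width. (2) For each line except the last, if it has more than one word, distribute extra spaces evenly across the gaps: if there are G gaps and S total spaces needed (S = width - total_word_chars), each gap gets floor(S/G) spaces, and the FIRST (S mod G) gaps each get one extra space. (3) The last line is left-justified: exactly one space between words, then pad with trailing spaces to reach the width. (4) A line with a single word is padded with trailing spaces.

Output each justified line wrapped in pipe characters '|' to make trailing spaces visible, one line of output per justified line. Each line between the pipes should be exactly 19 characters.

Line 1: ['problem', 'leaf'] (min_width=12, slack=7)
Line 2: ['capture', 'you', 'sun'] (min_width=15, slack=4)
Line 3: ['voice', 'pharmacy', 'any'] (min_width=18, slack=1)
Line 4: ['program', 'library'] (min_width=15, slack=4)
Line 5: ['laboratory', 'language'] (min_width=19, slack=0)
Line 6: ['one', 'sun', 'diamond'] (min_width=15, slack=4)
Line 7: ['light'] (min_width=5, slack=14)

Answer: |problem        leaf|
|capture   you   sun|
|voice  pharmacy any|
|program     library|
|laboratory language|
|one   sun   diamond|
|light              |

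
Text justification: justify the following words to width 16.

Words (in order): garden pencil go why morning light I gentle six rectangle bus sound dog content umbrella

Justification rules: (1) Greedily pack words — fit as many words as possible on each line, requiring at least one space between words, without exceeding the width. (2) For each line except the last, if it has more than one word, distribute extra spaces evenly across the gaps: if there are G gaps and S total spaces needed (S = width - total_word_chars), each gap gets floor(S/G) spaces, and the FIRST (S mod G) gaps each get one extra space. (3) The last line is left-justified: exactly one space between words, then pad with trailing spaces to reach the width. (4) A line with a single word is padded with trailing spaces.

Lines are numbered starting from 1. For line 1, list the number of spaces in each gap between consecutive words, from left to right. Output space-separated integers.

Answer: 1 1

Derivation:
Line 1: ['garden', 'pencil', 'go'] (min_width=16, slack=0)
Line 2: ['why', 'morning'] (min_width=11, slack=5)
Line 3: ['light', 'I', 'gentle'] (min_width=14, slack=2)
Line 4: ['six', 'rectangle'] (min_width=13, slack=3)
Line 5: ['bus', 'sound', 'dog'] (min_width=13, slack=3)
Line 6: ['content', 'umbrella'] (min_width=16, slack=0)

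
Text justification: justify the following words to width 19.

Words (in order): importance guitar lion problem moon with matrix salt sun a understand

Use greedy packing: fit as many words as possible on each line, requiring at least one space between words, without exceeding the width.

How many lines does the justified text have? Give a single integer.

Answer: 4

Derivation:
Line 1: ['importance', 'guitar'] (min_width=17, slack=2)
Line 2: ['lion', 'problem', 'moon'] (min_width=17, slack=2)
Line 3: ['with', 'matrix', 'salt'] (min_width=16, slack=3)
Line 4: ['sun', 'a', 'understand'] (min_width=16, slack=3)
Total lines: 4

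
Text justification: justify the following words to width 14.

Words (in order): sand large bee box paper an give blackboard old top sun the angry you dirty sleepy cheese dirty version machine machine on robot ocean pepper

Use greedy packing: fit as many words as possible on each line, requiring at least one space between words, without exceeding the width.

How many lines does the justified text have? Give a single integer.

Line 1: ['sand', 'large', 'bee'] (min_width=14, slack=0)
Line 2: ['box', 'paper', 'an'] (min_width=12, slack=2)
Line 3: ['give'] (min_width=4, slack=10)
Line 4: ['blackboard', 'old'] (min_width=14, slack=0)
Line 5: ['top', 'sun', 'the'] (min_width=11, slack=3)
Line 6: ['angry', 'you'] (min_width=9, slack=5)
Line 7: ['dirty', 'sleepy'] (min_width=12, slack=2)
Line 8: ['cheese', 'dirty'] (min_width=12, slack=2)
Line 9: ['version'] (min_width=7, slack=7)
Line 10: ['machine'] (min_width=7, slack=7)
Line 11: ['machine', 'on'] (min_width=10, slack=4)
Line 12: ['robot', 'ocean'] (min_width=11, slack=3)
Line 13: ['pepper'] (min_width=6, slack=8)
Total lines: 13

Answer: 13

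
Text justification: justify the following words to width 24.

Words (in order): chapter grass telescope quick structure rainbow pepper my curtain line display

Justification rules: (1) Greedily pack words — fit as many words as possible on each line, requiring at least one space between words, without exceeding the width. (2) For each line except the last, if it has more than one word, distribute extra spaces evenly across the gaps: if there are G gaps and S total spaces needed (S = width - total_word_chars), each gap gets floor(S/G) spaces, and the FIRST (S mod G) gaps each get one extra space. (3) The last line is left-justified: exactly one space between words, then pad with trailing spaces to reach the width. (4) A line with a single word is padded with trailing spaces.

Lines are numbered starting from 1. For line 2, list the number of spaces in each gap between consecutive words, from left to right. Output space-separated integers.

Answer: 2 1

Derivation:
Line 1: ['chapter', 'grass', 'telescope'] (min_width=23, slack=1)
Line 2: ['quick', 'structure', 'rainbow'] (min_width=23, slack=1)
Line 3: ['pepper', 'my', 'curtain', 'line'] (min_width=22, slack=2)
Line 4: ['display'] (min_width=7, slack=17)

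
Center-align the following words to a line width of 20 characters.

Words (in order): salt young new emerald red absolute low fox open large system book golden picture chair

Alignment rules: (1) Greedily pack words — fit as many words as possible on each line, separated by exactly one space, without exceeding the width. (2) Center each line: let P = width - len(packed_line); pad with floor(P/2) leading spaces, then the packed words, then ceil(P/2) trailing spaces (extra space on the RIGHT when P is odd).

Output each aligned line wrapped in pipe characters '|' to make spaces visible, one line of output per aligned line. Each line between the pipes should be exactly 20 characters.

Answer: |   salt young new   |
|emerald red absolute|
| low fox open large |
| system book golden |
|   picture chair    |

Derivation:
Line 1: ['salt', 'young', 'new'] (min_width=14, slack=6)
Line 2: ['emerald', 'red', 'absolute'] (min_width=20, slack=0)
Line 3: ['low', 'fox', 'open', 'large'] (min_width=18, slack=2)
Line 4: ['system', 'book', 'golden'] (min_width=18, slack=2)
Line 5: ['picture', 'chair'] (min_width=13, slack=7)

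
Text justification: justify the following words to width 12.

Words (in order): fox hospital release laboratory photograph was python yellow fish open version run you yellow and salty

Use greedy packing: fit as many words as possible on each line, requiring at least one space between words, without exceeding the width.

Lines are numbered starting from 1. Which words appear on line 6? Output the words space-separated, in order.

Line 1: ['fox', 'hospital'] (min_width=12, slack=0)
Line 2: ['release'] (min_width=7, slack=5)
Line 3: ['laboratory'] (min_width=10, slack=2)
Line 4: ['photograph'] (min_width=10, slack=2)
Line 5: ['was', 'python'] (min_width=10, slack=2)
Line 6: ['yellow', 'fish'] (min_width=11, slack=1)
Line 7: ['open', 'version'] (min_width=12, slack=0)
Line 8: ['run', 'you'] (min_width=7, slack=5)
Line 9: ['yellow', 'and'] (min_width=10, slack=2)
Line 10: ['salty'] (min_width=5, slack=7)

Answer: yellow fish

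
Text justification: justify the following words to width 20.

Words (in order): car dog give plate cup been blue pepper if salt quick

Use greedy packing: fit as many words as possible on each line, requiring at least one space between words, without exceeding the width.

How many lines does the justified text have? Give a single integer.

Answer: 3

Derivation:
Line 1: ['car', 'dog', 'give', 'plate'] (min_width=18, slack=2)
Line 2: ['cup', 'been', 'blue', 'pepper'] (min_width=20, slack=0)
Line 3: ['if', 'salt', 'quick'] (min_width=13, slack=7)
Total lines: 3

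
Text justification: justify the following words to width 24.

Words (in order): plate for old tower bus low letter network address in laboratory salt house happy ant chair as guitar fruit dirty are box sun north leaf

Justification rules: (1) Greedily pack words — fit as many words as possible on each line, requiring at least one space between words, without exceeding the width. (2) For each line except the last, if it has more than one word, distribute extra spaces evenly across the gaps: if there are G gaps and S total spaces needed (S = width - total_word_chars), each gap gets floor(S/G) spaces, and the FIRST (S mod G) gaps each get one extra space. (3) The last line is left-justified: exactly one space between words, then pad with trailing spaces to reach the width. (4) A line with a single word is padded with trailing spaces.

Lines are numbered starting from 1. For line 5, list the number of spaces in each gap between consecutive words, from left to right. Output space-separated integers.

Answer: 2 2 2

Derivation:
Line 1: ['plate', 'for', 'old', 'tower', 'bus'] (min_width=23, slack=1)
Line 2: ['low', 'letter', 'network'] (min_width=18, slack=6)
Line 3: ['address', 'in', 'laboratory'] (min_width=21, slack=3)
Line 4: ['salt', 'house', 'happy', 'ant'] (min_width=20, slack=4)
Line 5: ['chair', 'as', 'guitar', 'fruit'] (min_width=21, slack=3)
Line 6: ['dirty', 'are', 'box', 'sun', 'north'] (min_width=23, slack=1)
Line 7: ['leaf'] (min_width=4, slack=20)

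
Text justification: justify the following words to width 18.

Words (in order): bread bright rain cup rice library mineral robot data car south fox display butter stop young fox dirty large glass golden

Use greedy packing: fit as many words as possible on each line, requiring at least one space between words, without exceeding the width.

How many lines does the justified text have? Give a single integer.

Answer: 8

Derivation:
Line 1: ['bread', 'bright', 'rain'] (min_width=17, slack=1)
Line 2: ['cup', 'rice', 'library'] (min_width=16, slack=2)
Line 3: ['mineral', 'robot', 'data'] (min_width=18, slack=0)
Line 4: ['car', 'south', 'fox'] (min_width=13, slack=5)
Line 5: ['display', 'butter'] (min_width=14, slack=4)
Line 6: ['stop', 'young', 'fox'] (min_width=14, slack=4)
Line 7: ['dirty', 'large', 'glass'] (min_width=17, slack=1)
Line 8: ['golden'] (min_width=6, slack=12)
Total lines: 8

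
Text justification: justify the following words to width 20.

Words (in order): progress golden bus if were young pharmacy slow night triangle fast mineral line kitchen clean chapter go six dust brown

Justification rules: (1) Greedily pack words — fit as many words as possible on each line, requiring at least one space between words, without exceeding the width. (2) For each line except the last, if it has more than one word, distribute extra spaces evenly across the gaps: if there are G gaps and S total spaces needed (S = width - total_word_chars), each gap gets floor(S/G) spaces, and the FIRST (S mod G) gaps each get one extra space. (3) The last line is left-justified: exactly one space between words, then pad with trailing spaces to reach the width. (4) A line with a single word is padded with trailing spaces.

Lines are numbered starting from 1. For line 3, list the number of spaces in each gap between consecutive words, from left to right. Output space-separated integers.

Line 1: ['progress', 'golden', 'bus'] (min_width=19, slack=1)
Line 2: ['if', 'were', 'young'] (min_width=13, slack=7)
Line 3: ['pharmacy', 'slow', 'night'] (min_width=19, slack=1)
Line 4: ['triangle', 'fast'] (min_width=13, slack=7)
Line 5: ['mineral', 'line', 'kitchen'] (min_width=20, slack=0)
Line 6: ['clean', 'chapter', 'go', 'six'] (min_width=20, slack=0)
Line 7: ['dust', 'brown'] (min_width=10, slack=10)

Answer: 2 1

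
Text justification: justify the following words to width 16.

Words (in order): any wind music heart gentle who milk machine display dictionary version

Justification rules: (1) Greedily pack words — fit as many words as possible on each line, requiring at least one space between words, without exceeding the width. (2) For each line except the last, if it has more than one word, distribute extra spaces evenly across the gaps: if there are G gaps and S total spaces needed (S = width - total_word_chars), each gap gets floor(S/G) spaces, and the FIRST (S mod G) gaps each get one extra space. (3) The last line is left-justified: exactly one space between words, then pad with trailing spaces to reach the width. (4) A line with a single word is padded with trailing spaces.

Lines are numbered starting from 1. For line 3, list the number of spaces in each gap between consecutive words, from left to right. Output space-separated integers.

Line 1: ['any', 'wind', 'music'] (min_width=14, slack=2)
Line 2: ['heart', 'gentle', 'who'] (min_width=16, slack=0)
Line 3: ['milk', 'machine'] (min_width=12, slack=4)
Line 4: ['display'] (min_width=7, slack=9)
Line 5: ['dictionary'] (min_width=10, slack=6)
Line 6: ['version'] (min_width=7, slack=9)

Answer: 5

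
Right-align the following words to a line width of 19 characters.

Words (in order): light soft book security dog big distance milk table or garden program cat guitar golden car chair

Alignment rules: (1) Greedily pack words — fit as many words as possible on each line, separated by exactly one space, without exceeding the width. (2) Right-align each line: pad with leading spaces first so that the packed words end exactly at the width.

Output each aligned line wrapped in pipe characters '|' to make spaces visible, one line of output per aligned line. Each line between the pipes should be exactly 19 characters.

Answer: |    light soft book|
|   security dog big|
|distance milk table|
|  or garden program|
|  cat guitar golden|
|          car chair|

Derivation:
Line 1: ['light', 'soft', 'book'] (min_width=15, slack=4)
Line 2: ['security', 'dog', 'big'] (min_width=16, slack=3)
Line 3: ['distance', 'milk', 'table'] (min_width=19, slack=0)
Line 4: ['or', 'garden', 'program'] (min_width=17, slack=2)
Line 5: ['cat', 'guitar', 'golden'] (min_width=17, slack=2)
Line 6: ['car', 'chair'] (min_width=9, slack=10)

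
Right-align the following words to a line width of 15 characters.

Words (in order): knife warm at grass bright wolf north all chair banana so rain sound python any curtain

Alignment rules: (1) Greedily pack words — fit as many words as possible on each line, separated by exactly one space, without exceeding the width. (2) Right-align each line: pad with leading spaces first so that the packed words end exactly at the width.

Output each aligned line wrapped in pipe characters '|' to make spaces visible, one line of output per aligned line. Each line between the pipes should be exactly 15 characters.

Line 1: ['knife', 'warm', 'at'] (min_width=13, slack=2)
Line 2: ['grass', 'bright'] (min_width=12, slack=3)
Line 3: ['wolf', 'north', 'all'] (min_width=14, slack=1)
Line 4: ['chair', 'banana', 'so'] (min_width=15, slack=0)
Line 5: ['rain', 'sound'] (min_width=10, slack=5)
Line 6: ['python', 'any'] (min_width=10, slack=5)
Line 7: ['curtain'] (min_width=7, slack=8)

Answer: |  knife warm at|
|   grass bright|
| wolf north all|
|chair banana so|
|     rain sound|
|     python any|
|        curtain|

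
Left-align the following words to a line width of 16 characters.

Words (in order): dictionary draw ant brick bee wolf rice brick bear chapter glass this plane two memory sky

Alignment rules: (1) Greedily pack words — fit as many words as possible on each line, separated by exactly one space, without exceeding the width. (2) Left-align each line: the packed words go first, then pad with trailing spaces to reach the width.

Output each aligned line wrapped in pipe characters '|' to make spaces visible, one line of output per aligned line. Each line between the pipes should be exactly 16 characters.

Line 1: ['dictionary', 'draw'] (min_width=15, slack=1)
Line 2: ['ant', 'brick', 'bee'] (min_width=13, slack=3)
Line 3: ['wolf', 'rice', 'brick'] (min_width=15, slack=1)
Line 4: ['bear', 'chapter'] (min_width=12, slack=4)
Line 5: ['glass', 'this', 'plane'] (min_width=16, slack=0)
Line 6: ['two', 'memory', 'sky'] (min_width=14, slack=2)

Answer: |dictionary draw |
|ant brick bee   |
|wolf rice brick |
|bear chapter    |
|glass this plane|
|two memory sky  |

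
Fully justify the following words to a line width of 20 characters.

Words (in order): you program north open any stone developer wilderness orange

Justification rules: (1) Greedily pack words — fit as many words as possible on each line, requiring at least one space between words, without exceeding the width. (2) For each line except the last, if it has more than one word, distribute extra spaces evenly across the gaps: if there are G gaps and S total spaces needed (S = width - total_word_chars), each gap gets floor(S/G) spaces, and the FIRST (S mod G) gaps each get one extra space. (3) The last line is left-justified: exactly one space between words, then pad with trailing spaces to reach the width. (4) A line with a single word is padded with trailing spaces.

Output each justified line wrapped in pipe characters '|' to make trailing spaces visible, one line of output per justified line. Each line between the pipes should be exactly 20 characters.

Answer: |you   program  north|
|open    any    stone|
|developer wilderness|
|orange              |

Derivation:
Line 1: ['you', 'program', 'north'] (min_width=17, slack=3)
Line 2: ['open', 'any', 'stone'] (min_width=14, slack=6)
Line 3: ['developer', 'wilderness'] (min_width=20, slack=0)
Line 4: ['orange'] (min_width=6, slack=14)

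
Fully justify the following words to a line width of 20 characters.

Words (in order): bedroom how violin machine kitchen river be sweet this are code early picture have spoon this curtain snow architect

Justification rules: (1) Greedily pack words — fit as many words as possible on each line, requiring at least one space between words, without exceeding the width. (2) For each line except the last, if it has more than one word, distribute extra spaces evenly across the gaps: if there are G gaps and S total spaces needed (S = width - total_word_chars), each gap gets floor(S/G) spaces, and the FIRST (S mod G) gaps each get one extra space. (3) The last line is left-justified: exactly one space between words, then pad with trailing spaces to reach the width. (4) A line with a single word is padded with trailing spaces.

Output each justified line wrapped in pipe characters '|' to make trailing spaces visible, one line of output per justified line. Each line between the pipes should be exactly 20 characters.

Line 1: ['bedroom', 'how', 'violin'] (min_width=18, slack=2)
Line 2: ['machine', 'kitchen'] (min_width=15, slack=5)
Line 3: ['river', 'be', 'sweet', 'this'] (min_width=19, slack=1)
Line 4: ['are', 'code', 'early'] (min_width=14, slack=6)
Line 5: ['picture', 'have', 'spoon'] (min_width=18, slack=2)
Line 6: ['this', 'curtain', 'snow'] (min_width=17, slack=3)
Line 7: ['architect'] (min_width=9, slack=11)

Answer: |bedroom  how  violin|
|machine      kitchen|
|river  be sweet this|
|are    code    early|
|picture  have  spoon|
|this   curtain  snow|
|architect           |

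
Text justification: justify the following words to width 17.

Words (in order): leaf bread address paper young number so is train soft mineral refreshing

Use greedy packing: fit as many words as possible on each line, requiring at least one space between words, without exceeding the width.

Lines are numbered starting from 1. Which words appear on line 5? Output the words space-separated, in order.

Answer: mineral

Derivation:
Line 1: ['leaf', 'bread'] (min_width=10, slack=7)
Line 2: ['address', 'paper'] (min_width=13, slack=4)
Line 3: ['young', 'number', 'so'] (min_width=15, slack=2)
Line 4: ['is', 'train', 'soft'] (min_width=13, slack=4)
Line 5: ['mineral'] (min_width=7, slack=10)
Line 6: ['refreshing'] (min_width=10, slack=7)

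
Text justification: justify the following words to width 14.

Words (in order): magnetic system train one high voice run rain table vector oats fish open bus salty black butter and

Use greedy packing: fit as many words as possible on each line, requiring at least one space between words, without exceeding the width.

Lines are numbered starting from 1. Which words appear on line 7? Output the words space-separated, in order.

Answer: salty black

Derivation:
Line 1: ['magnetic'] (min_width=8, slack=6)
Line 2: ['system', 'train'] (min_width=12, slack=2)
Line 3: ['one', 'high', 'voice'] (min_width=14, slack=0)
Line 4: ['run', 'rain', 'table'] (min_width=14, slack=0)
Line 5: ['vector', 'oats'] (min_width=11, slack=3)
Line 6: ['fish', 'open', 'bus'] (min_width=13, slack=1)
Line 7: ['salty', 'black'] (min_width=11, slack=3)
Line 8: ['butter', 'and'] (min_width=10, slack=4)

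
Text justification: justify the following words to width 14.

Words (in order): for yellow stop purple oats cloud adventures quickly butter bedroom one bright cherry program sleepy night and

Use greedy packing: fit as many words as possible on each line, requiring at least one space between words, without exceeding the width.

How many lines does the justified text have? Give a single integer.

Line 1: ['for', 'yellow'] (min_width=10, slack=4)
Line 2: ['stop', 'purple'] (min_width=11, slack=3)
Line 3: ['oats', 'cloud'] (min_width=10, slack=4)
Line 4: ['adventures'] (min_width=10, slack=4)
Line 5: ['quickly', 'butter'] (min_width=14, slack=0)
Line 6: ['bedroom', 'one'] (min_width=11, slack=3)
Line 7: ['bright', 'cherry'] (min_width=13, slack=1)
Line 8: ['program', 'sleepy'] (min_width=14, slack=0)
Line 9: ['night', 'and'] (min_width=9, slack=5)
Total lines: 9

Answer: 9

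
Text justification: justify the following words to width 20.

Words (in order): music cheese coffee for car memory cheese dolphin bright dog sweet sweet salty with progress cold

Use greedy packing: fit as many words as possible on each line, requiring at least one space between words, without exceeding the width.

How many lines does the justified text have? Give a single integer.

Line 1: ['music', 'cheese', 'coffee'] (min_width=19, slack=1)
Line 2: ['for', 'car', 'memory'] (min_width=14, slack=6)
Line 3: ['cheese', 'dolphin'] (min_width=14, slack=6)
Line 4: ['bright', 'dog', 'sweet'] (min_width=16, slack=4)
Line 5: ['sweet', 'salty', 'with'] (min_width=16, slack=4)
Line 6: ['progress', 'cold'] (min_width=13, slack=7)
Total lines: 6

Answer: 6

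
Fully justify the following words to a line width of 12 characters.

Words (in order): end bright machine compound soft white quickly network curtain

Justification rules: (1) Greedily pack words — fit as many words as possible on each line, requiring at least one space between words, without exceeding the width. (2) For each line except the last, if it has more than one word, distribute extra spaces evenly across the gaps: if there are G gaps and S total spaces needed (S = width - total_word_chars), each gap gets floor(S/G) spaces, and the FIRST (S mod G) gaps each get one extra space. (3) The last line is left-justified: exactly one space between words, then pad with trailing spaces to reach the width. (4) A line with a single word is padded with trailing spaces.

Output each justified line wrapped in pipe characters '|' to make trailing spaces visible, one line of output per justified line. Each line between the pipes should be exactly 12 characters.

Line 1: ['end', 'bright'] (min_width=10, slack=2)
Line 2: ['machine'] (min_width=7, slack=5)
Line 3: ['compound'] (min_width=8, slack=4)
Line 4: ['soft', 'white'] (min_width=10, slack=2)
Line 5: ['quickly'] (min_width=7, slack=5)
Line 6: ['network'] (min_width=7, slack=5)
Line 7: ['curtain'] (min_width=7, slack=5)

Answer: |end   bright|
|machine     |
|compound    |
|soft   white|
|quickly     |
|network     |
|curtain     |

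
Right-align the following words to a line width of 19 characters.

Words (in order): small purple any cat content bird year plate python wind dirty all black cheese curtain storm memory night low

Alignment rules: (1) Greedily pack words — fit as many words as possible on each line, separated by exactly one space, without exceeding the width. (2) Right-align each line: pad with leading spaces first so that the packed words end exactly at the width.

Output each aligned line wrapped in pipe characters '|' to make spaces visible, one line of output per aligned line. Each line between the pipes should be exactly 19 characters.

Line 1: ['small', 'purple', 'any'] (min_width=16, slack=3)
Line 2: ['cat', 'content', 'bird'] (min_width=16, slack=3)
Line 3: ['year', 'plate', 'python'] (min_width=17, slack=2)
Line 4: ['wind', 'dirty', 'all'] (min_width=14, slack=5)
Line 5: ['black', 'cheese'] (min_width=12, slack=7)
Line 6: ['curtain', 'storm'] (min_width=13, slack=6)
Line 7: ['memory', 'night', 'low'] (min_width=16, slack=3)

Answer: |   small purple any|
|   cat content bird|
|  year plate python|
|     wind dirty all|
|       black cheese|
|      curtain storm|
|   memory night low|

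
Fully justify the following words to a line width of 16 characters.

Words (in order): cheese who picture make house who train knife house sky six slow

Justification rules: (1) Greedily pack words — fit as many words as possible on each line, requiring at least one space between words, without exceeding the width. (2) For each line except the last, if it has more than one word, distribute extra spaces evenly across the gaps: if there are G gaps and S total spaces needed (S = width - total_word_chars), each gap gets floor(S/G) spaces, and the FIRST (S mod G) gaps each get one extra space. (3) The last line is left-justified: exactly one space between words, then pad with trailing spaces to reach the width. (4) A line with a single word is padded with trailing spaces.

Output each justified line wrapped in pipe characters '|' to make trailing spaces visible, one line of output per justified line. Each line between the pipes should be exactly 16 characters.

Answer: |cheese       who|
|picture     make|
|house  who train|
|knife  house sky|
|six slow        |

Derivation:
Line 1: ['cheese', 'who'] (min_width=10, slack=6)
Line 2: ['picture', 'make'] (min_width=12, slack=4)
Line 3: ['house', 'who', 'train'] (min_width=15, slack=1)
Line 4: ['knife', 'house', 'sky'] (min_width=15, slack=1)
Line 5: ['six', 'slow'] (min_width=8, slack=8)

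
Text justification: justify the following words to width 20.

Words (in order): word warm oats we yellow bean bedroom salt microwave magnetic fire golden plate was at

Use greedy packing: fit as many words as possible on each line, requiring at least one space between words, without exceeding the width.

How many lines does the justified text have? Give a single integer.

Line 1: ['word', 'warm', 'oats', 'we'] (min_width=17, slack=3)
Line 2: ['yellow', 'bean', 'bedroom'] (min_width=19, slack=1)
Line 3: ['salt', 'microwave'] (min_width=14, slack=6)
Line 4: ['magnetic', 'fire', 'golden'] (min_width=20, slack=0)
Line 5: ['plate', 'was', 'at'] (min_width=12, slack=8)
Total lines: 5

Answer: 5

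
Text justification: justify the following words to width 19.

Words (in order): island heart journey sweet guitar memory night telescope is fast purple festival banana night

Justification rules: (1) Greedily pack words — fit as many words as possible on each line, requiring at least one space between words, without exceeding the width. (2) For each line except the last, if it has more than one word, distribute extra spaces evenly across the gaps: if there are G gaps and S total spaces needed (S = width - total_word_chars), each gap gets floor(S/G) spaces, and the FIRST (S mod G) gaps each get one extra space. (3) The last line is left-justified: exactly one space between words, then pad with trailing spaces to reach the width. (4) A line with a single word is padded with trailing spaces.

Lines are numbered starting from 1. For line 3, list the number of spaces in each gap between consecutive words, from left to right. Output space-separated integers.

Line 1: ['island', 'heart'] (min_width=12, slack=7)
Line 2: ['journey', 'sweet'] (min_width=13, slack=6)
Line 3: ['guitar', 'memory', 'night'] (min_width=19, slack=0)
Line 4: ['telescope', 'is', 'fast'] (min_width=17, slack=2)
Line 5: ['purple', 'festival'] (min_width=15, slack=4)
Line 6: ['banana', 'night'] (min_width=12, slack=7)

Answer: 1 1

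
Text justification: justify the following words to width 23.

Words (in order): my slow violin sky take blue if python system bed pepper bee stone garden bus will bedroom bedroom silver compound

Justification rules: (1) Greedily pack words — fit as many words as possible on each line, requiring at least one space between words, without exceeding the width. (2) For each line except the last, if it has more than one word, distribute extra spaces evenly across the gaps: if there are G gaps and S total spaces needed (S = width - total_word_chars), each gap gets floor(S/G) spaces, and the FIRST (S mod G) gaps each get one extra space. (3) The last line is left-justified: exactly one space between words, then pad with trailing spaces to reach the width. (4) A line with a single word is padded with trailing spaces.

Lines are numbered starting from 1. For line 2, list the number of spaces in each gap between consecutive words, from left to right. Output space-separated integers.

Line 1: ['my', 'slow', 'violin', 'sky', 'take'] (min_width=23, slack=0)
Line 2: ['blue', 'if', 'python', 'system'] (min_width=21, slack=2)
Line 3: ['bed', 'pepper', 'bee', 'stone'] (min_width=20, slack=3)
Line 4: ['garden', 'bus', 'will', 'bedroom'] (min_width=23, slack=0)
Line 5: ['bedroom', 'silver', 'compound'] (min_width=23, slack=0)

Answer: 2 2 1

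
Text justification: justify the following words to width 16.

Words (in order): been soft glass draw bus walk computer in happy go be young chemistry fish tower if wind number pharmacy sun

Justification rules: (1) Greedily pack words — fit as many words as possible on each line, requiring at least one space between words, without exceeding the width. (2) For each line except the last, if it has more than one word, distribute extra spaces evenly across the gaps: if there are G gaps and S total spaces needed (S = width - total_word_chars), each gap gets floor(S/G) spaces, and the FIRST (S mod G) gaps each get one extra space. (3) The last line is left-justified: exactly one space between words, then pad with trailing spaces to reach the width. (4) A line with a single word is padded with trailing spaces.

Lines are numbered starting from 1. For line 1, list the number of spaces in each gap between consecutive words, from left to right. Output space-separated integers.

Line 1: ['been', 'soft', 'glass'] (min_width=15, slack=1)
Line 2: ['draw', 'bus', 'walk'] (min_width=13, slack=3)
Line 3: ['computer', 'in'] (min_width=11, slack=5)
Line 4: ['happy', 'go', 'be'] (min_width=11, slack=5)
Line 5: ['young', 'chemistry'] (min_width=15, slack=1)
Line 6: ['fish', 'tower', 'if'] (min_width=13, slack=3)
Line 7: ['wind', 'number'] (min_width=11, slack=5)
Line 8: ['pharmacy', 'sun'] (min_width=12, slack=4)

Answer: 2 1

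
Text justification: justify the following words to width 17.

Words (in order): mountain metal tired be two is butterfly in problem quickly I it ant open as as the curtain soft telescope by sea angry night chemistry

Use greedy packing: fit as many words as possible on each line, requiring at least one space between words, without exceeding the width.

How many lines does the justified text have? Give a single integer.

Line 1: ['mountain', 'metal'] (min_width=14, slack=3)
Line 2: ['tired', 'be', 'two', 'is'] (min_width=15, slack=2)
Line 3: ['butterfly', 'in'] (min_width=12, slack=5)
Line 4: ['problem', 'quickly', 'I'] (min_width=17, slack=0)
Line 5: ['it', 'ant', 'open', 'as', 'as'] (min_width=17, slack=0)
Line 6: ['the', 'curtain', 'soft'] (min_width=16, slack=1)
Line 7: ['telescope', 'by', 'sea'] (min_width=16, slack=1)
Line 8: ['angry', 'night'] (min_width=11, slack=6)
Line 9: ['chemistry'] (min_width=9, slack=8)
Total lines: 9

Answer: 9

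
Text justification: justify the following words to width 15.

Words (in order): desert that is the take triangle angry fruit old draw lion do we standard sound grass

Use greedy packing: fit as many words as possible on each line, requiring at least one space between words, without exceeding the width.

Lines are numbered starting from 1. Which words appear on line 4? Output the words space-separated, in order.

Answer: fruit old draw

Derivation:
Line 1: ['desert', 'that', 'is'] (min_width=14, slack=1)
Line 2: ['the', 'take'] (min_width=8, slack=7)
Line 3: ['triangle', 'angry'] (min_width=14, slack=1)
Line 4: ['fruit', 'old', 'draw'] (min_width=14, slack=1)
Line 5: ['lion', 'do', 'we'] (min_width=10, slack=5)
Line 6: ['standard', 'sound'] (min_width=14, slack=1)
Line 7: ['grass'] (min_width=5, slack=10)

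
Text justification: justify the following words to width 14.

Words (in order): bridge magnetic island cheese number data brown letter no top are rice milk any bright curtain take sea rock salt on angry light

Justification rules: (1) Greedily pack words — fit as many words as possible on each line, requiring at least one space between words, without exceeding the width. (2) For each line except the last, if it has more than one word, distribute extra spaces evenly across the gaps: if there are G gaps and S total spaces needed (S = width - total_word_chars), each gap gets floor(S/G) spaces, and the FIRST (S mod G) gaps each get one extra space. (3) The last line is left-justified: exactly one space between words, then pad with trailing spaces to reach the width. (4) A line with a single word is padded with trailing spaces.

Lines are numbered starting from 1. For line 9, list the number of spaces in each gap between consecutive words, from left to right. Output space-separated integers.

Answer: 2 1

Derivation:
Line 1: ['bridge'] (min_width=6, slack=8)
Line 2: ['magnetic'] (min_width=8, slack=6)
Line 3: ['island', 'cheese'] (min_width=13, slack=1)
Line 4: ['number', 'data'] (min_width=11, slack=3)
Line 5: ['brown', 'letter'] (min_width=12, slack=2)
Line 6: ['no', 'top', 'are'] (min_width=10, slack=4)
Line 7: ['rice', 'milk', 'any'] (min_width=13, slack=1)
Line 8: ['bright', 'curtain'] (min_width=14, slack=0)
Line 9: ['take', 'sea', 'rock'] (min_width=13, slack=1)
Line 10: ['salt', 'on', 'angry'] (min_width=13, slack=1)
Line 11: ['light'] (min_width=5, slack=9)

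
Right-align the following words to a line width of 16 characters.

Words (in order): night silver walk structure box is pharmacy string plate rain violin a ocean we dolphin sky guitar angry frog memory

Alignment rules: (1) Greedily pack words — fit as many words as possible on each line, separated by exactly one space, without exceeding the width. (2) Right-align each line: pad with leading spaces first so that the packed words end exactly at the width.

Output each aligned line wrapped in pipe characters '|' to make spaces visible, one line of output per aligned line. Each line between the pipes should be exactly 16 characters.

Line 1: ['night', 'silver'] (min_width=12, slack=4)
Line 2: ['walk', 'structure'] (min_width=14, slack=2)
Line 3: ['box', 'is', 'pharmacy'] (min_width=15, slack=1)
Line 4: ['string', 'plate'] (min_width=12, slack=4)
Line 5: ['rain', 'violin', 'a'] (min_width=13, slack=3)
Line 6: ['ocean', 'we', 'dolphin'] (min_width=16, slack=0)
Line 7: ['sky', 'guitar', 'angry'] (min_width=16, slack=0)
Line 8: ['frog', 'memory'] (min_width=11, slack=5)

Answer: |    night silver|
|  walk structure|
| box is pharmacy|
|    string plate|
|   rain violin a|
|ocean we dolphin|
|sky guitar angry|
|     frog memory|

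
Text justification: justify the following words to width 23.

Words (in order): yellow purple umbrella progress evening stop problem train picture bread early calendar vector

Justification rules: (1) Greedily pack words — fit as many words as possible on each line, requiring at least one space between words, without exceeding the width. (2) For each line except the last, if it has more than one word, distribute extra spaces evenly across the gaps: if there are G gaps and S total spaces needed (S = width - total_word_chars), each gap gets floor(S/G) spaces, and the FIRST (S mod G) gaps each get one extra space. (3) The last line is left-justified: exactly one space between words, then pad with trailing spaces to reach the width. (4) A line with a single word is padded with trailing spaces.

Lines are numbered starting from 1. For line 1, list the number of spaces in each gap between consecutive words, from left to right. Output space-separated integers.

Line 1: ['yellow', 'purple', 'umbrella'] (min_width=22, slack=1)
Line 2: ['progress', 'evening', 'stop'] (min_width=21, slack=2)
Line 3: ['problem', 'train', 'picture'] (min_width=21, slack=2)
Line 4: ['bread', 'early', 'calendar'] (min_width=20, slack=3)
Line 5: ['vector'] (min_width=6, slack=17)

Answer: 2 1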